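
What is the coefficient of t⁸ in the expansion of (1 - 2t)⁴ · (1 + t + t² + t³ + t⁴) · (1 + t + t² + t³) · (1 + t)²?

(1 - 2t)⁴ has coefficients 1,-8,24,-32,16 for degrees 0…4.
(1 + t + t² + t³ + t⁴) has coefficients 1,1,1,1,1,0,0,0,0 for degrees 0…8.
Multiplying by (1 + t + t² + t³) gives running coefficients 1,2,3,4,4,3,2,1,0 for degrees 0…8.
Finally multiplying by (1 + t)², the product of all factors after the first has coefficients 1,4,8,12,15,15,12,8,4 for degrees 0…8.
[t⁸] = 1·4 − 8·8 + 24·12 − 32·15 + 16·15 = -12.

-12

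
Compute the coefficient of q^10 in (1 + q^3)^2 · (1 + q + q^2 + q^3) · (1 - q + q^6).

(1 + q^3)^2 has coefficients 1,0,0,2,0,0,1 for degrees 0…6.
(1 + q + q^2 + q^3) has coefficients 1,1,1,1,0,0,0,0,0,0,0 for degrees 0…10.
Finally multiplying by (1 - q + q^6), the product of all factors after the first has coefficients 1,0,0,0,-1,0,1,1,1,1,0 for degrees 0…10.
[q^10] = 1·0 + 2·1 + 1·(-1) = 1.

1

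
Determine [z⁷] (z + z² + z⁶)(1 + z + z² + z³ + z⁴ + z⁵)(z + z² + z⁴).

7

(z + z² + z⁶) has coefficients 0,1,1,0,0,0,1 for degrees 0…6.
(1 + z + z² + z³ + z⁴ + z⁵) has coefficients 1,1,1,1,1,1,0,0 for degrees 0…7.
Finally multiplying by (z + z² + z⁴), the product of all factors after the first has coefficients 0,1,2,2,3,3,3,2 for degrees 0…7.
[z⁷] = 1·3 + 1·3 + 1·1 = 7.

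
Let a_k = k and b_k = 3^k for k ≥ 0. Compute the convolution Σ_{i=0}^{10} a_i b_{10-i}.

This is [x^10] in the product of the two ordinary generating functions.
Σ = 0·59049 + 1·19683 + 2·6561 + 3·2187 + 4·729 + 5·243 + 6·81 + 7·27 + 8·9 + 9·3 + 10·1 = 44281.

44281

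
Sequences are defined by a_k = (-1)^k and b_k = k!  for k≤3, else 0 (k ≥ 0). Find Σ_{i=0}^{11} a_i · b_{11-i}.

This is [x^11] in the product of the two ordinary generating functions.
Σ = 1·0 − 1·0 + 1·0 − 1·0 + 1·0 − 1·0 + 1·0 − 1·0 + 1·6 − 1·2 + 1·1 − 1·1 = 4.

4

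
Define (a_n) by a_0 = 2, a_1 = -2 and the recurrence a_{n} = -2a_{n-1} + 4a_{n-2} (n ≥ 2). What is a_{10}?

The ordinary generating function has denominator 1 + 2q - 4q^2.
Iterating the recurrence: a_0,…,a_{10} = 2, -2, 12, -32, 112, -352, 1152, -3712, 12032, -38912, 125952.

125952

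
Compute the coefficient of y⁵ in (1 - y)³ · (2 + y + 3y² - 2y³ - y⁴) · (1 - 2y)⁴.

(1 - y)³ has coefficients 1,-3,3,-1 for degrees 0…3.
(2 + y + 3y² - 2y³ - y⁴) has coefficients 2,1,3,-2,-1,0 for degrees 0…5.
Finally multiplying by (1 - 2y)⁴, the product of all factors after the first has coefficients 2,-15,43,-66,87,-120 for degrees 0…5.
[y⁵] = 1·(-120) − 3·87 + 3·(-66) − 1·43 = -622.

-622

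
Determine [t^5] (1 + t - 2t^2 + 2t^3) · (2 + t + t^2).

2

(1 + t - 2t^2 + 2t^3) has coefficients 1,1,-2,2 for degrees 0…3.
(2 + t + t^2) has coefficients 2,1,1,0,0,0 for degrees 0…5.
[t^5] = 1·0 + 1·0 − 2·0 + 2·1 = 2.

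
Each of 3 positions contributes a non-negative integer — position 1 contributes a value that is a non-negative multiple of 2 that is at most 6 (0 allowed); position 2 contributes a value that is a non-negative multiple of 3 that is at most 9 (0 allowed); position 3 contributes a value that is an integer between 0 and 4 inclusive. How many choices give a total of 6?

The generating function for the choices is (1 + x^2 + x^4 + x^6)·(1 + x^3 + x^6 + x^9)·(1 + x + x^2 + x^3 + x^4); the count is [x^6].
(1 + x^2 + x^4 + x^6) has coefficients 1,0,1,0,1,0,1 for degrees 0…6.
(1 + x^3 + x^6 + x^9) has coefficients 1,0,0,1,0,0,1 for degrees 0…6.
Finally multiplying by (1 + x + x^2 + x^3 + x^4), the product of all factors after the first has coefficients 1,1,1,2,2,1,2 for degrees 0…6.
[x^6] = 1·2 + 1·2 + 1·1 + 1·1 = 6.

6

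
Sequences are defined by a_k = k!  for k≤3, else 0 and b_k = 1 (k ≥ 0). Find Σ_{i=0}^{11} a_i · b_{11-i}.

10

The convolution is the t^11 coefficient of A(t)B(t).
Σ = 1·1 + 1·1 + 2·1 + 6·1 + 0·1 + 0·1 + 0·1 + 0·1 + 0·1 + 0·1 + 0·1 + 0·1 = 10.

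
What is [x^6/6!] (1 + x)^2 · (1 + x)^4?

The EGF product rule gives c_6 = Σ_{k_1+k_2=6} C(6; k_1,k_2) · ∏ g_i(k_i), where (1+x)^2 gives the falling factorial (2)_k; (1+x)^4 gives the falling factorial (4)_k.
g_1(k) for k = 0…6: 1, 2, 2, 0, 0, 0, 0.
g_2(k) for k = 0…6: 1, 4, 12, 24, 24, 0, 0.
c_6 = Σ_k C(6,k)·g_1(k)·g_2(6−k) = 15·2·24 = 720.

720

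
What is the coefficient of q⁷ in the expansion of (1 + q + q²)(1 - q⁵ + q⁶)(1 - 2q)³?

(1 + q + q²) has coefficients 1,1,1 for degrees 0…2.
(1 - q⁵ + q⁶) has coefficients 1,0,0,0,0,-1,1,0 for degrees 0…7.
Finally multiplying by (1 - 2q)³, the product of all factors after the first has coefficients 1,-6,12,-8,0,-1,7,-18 for degrees 0…7.
[q⁷] = 1·(-18) + 1·7 + 1·(-1) = -12.

-12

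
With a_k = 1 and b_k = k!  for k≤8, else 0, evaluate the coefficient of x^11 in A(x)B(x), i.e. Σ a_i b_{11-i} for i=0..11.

The convolution is the x^11 coefficient of A(x)B(x).
Σ = 1·0 + 1·0 + 1·0 + 1·40320 + 1·5040 + 1·720 + 1·120 + 1·24 + 1·6 + 1·2 + 1·1 + 1·1 = 46234.

46234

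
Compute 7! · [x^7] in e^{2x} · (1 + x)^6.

The EGF product rule gives c_7 = Σ_{k_1+k_2=7} C(7; k_1,k_2) · ∏ g_i(k_i), where e^{2x} gives (2)^k; (1+x)^6 gives the falling factorial (6)_k.
g_1(k) for k = 0…7: 1, 2, 4, 8, 16, 32, 64, 128.
g_2(k) for k = 0…7: 1, 6, 30, 120, 360, 720, 720, 0.
c_7 = Σ_k C(7,k)·g_1(k)·g_2(7−k) = 7·2·720 + 21·4·720 + 35·8·360 + 35·16·120 + 21·32·30 + 7·64·6 + 1·128·1 = 10080 + 60480 + 100800 + 67200 + 20160 + 2688 + 128 = 261536.

261536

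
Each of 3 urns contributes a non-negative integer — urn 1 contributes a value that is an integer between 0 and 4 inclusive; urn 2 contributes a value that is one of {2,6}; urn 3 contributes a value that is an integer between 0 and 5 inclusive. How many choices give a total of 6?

6

The generating function for the choices is (1 + t + t^2 + t^3 + t^4)·(t^2 + t^6)·(1 + t + t^2 + t^3 + t^4 + t^5); the count is [t^6].
(1 + t + t^2 + t^3 + t^4) has coefficients 1,1,1,1,1 for degrees 0…4.
(t^2 + t^6) has coefficients 0,0,1,0,0,0,1 for degrees 0…6.
Finally multiplying by (1 + t + t^2 + t^3 + t^4 + t^5), the product of all factors after the first has coefficients 0,0,1,1,1,1,2 for degrees 0…6.
[t^6] = 1·2 + 1·1 + 1·1 + 1·1 + 1·1 = 6.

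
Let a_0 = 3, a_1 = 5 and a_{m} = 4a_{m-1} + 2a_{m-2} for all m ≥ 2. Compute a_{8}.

The ordinary generating function has denominator 1 - 4q - 2q^2.
Iterating the recurrence: a_0,…,a_{8} = 3, 5, 26, 114, 508, 2260, 10056, 44744, 199088.

199088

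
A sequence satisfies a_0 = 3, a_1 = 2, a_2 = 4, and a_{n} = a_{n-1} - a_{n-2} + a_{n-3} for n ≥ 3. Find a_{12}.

3

The ordinary generating function has denominator 1 - t + t^2 - t^3.
Iterating the recurrence: a_0,…,a_{12} = 3, 2, 4, 5, 3, 2, 4, 5, 3, 2, 4, 5, 3.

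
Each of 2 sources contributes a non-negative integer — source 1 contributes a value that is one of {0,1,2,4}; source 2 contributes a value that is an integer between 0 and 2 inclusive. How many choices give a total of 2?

The generating function for the choices is (1 + z + z² + z⁴)·(1 + z + z²); the count is [z²].
(1 + z + z² + z⁴) has coefficients 1,1,1 for degrees 0…2.
(1 + z + z²) has coefficients 1,1,1 for degrees 0…2.
[z²] = 1·1 + 1·1 + 1·1 = 3.

3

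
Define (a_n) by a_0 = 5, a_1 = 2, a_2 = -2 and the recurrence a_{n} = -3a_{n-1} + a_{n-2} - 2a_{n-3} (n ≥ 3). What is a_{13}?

The ordinary generating function has denominator 1 + 3y - y^2 + 2y^3.
Iterating the recurrence: a_0,…,a_{13} = 5, 2, -2, -2, 0, 2, -2, 8, -30, 102, -352, 1218, -4210, 14552.

14552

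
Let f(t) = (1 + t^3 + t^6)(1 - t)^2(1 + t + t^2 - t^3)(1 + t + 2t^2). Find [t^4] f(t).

(1 + t^3 + t^6) has coefficients 1,0,0,1,0 for degrees 0…4.
(1 - t)^2 has coefficients 1,-2,1,0,0 for degrees 0…4.
Multiplying by (1 + t + t^2 - t^3) gives running coefficients 1,-1,0,-2,3 for degrees 0…4.
Finally multiplying by (1 + t + 2t^2), the product of all factors after the first has coefficients 1,0,1,-4,1 for degrees 0…4.
[t^4] = 1·1 + 1·0 = 1.

1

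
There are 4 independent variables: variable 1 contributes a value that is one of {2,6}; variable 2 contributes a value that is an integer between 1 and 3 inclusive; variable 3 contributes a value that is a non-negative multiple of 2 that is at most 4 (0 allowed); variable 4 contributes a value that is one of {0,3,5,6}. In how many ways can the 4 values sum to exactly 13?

7

The generating function for the choices is (z² + z⁶)·(z + z² + z³)·(1 + z² + z⁴)·(1 + z³ + z⁵ + z⁶); the count is [z¹³].
(z² + z⁶) has coefficients 0,0,1,0,0,0,1 for degrees 0…6.
(z + z² + z³) has coefficients 0,1,1,1,0,0,0,0,0,0,0,0,0,0 for degrees 0…13.
Multiplying by (1 + z² + z⁴) gives running coefficients 0,1,1,2,1,2,1,1,0,0,0,0,0,0 for degrees 0…13.
Finally multiplying by (1 + z³ + z⁵ + z⁶), the product of all factors after the first has coefficients 0,1,1,2,2,3,4,4,5,4,4,3,2,1 for degrees 0…13.
[z¹³] = 1·3 + 1·4 = 7.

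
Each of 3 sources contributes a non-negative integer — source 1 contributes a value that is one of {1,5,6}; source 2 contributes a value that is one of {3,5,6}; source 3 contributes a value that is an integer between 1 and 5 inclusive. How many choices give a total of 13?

6

The generating function for the choices is (x + x^5 + x^6)·(x^3 + x^5 + x^6)·(x + x^2 + x^3 + x^4 + x^5); the count is [x^13].
(x + x^5 + x^6) has coefficients 0,1,0,0,0,1,1 for degrees 0…6.
(x^3 + x^5 + x^6) has coefficients 0,0,0,1,0,1,1,0,0,0,0,0,0,0 for degrees 0…13.
Finally multiplying by (x + x^2 + x^3 + x^4 + x^5), the product of all factors after the first has coefficients 0,0,0,0,1,1,2,3,3,2,2,1,0,0 for degrees 0…13.
[x^13] = 1·0 + 1·3 + 1·3 = 6.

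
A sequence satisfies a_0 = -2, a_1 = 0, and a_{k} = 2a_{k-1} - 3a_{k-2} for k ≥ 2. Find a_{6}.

The ordinary generating function has denominator 1 - 2z + 3z^2.
Iterating the recurrence: a_0,…,a_{6} = -2, 0, 6, 12, 6, -24, -66.

-66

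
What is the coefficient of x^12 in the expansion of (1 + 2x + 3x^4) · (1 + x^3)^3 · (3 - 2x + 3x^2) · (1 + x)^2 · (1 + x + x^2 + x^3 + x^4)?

361

(1 + 2x + 3x^4) has coefficients 1,2,0,0,3 for degrees 0…4.
(1 + x^3)^3 has coefficients 1,0,0,3,0,0,3,0,0,1,0,0,0 for degrees 0…12.
Multiplying by (3 - 2x + 3x^2) gives running coefficients 3,-2,3,9,-6,9,9,-6,9,3,-2,3,0 for degrees 0…12.
Multiplying by (1 + x)^2 gives running coefficients 3,4,2,13,15,6,21,21,6,15,13,2,4 for degrees 0…12.
Finally multiplying by (1 + x + x^2 + x^3 + x^4), the product of all factors after the first has coefficients 3,7,9,22,37,40,57,76,69,69,76,57,40 for degrees 0…12.
[x^12] = 1·40 + 2·57 + 3·69 = 361.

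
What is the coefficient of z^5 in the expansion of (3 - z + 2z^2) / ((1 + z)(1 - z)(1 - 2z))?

125

Partial fractions give a closed form: a_n = (1)·(-1)^n + (-2)·1^n + (4)·2^n.
At n = 5: a_5 = 125.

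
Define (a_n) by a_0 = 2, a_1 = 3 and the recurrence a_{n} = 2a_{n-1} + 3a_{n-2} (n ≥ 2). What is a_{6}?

912

The ordinary generating function has denominator 1 - 2q - 3q^2.
Iterating the recurrence: a_0,…,a_{6} = 2, 3, 12, 33, 102, 303, 912.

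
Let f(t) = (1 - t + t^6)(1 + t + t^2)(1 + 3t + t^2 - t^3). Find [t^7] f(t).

4

(1 - t + t^6) has coefficients 1,-1,0,0,0,0,1 for degrees 0…6.
(1 + t + t^2) has coefficients 1,1,1,0,0,0,0,0 for degrees 0…7.
Finally multiplying by (1 + 3t + t^2 - t^3), the product of all factors after the first has coefficients 1,4,5,3,0,-1,0,0 for degrees 0…7.
[t^7] = 1·0 − 1·0 + 1·4 = 4.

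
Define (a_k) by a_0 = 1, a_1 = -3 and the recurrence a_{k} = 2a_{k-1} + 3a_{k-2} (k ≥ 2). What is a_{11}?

-88575

The ordinary generating function has denominator 1 - 2x - 3x^2.
Iterating the recurrence: a_0,…,a_{11} = 1, -3, -3, -15, -39, -123, -363, -1095, -3279, -9843, -29523, -88575.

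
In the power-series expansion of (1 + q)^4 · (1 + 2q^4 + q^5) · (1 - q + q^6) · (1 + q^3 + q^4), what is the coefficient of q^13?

15

(1 + q)^4 has coefficients 1,4,6,4,1 for degrees 0…4.
(1 + 2q^4 + q^5) has coefficients 1,0,0,0,2,1,0,0,0,0,0,0,0,0 for degrees 0…13.
Multiplying by (1 - q + q^6) gives running coefficients 1,-1,0,0,2,-1,0,0,0,0,2,1,0,0 for degrees 0…13.
Finally multiplying by (1 + q^3 + q^4), the product of all factors after the first has coefficients 1,-1,0,1,2,-2,0,2,1,-1,2,1,0,2 for degrees 0…13.
[q^13] = 1·2 + 4·0 + 6·1 + 4·2 + 1·(-1) = 15.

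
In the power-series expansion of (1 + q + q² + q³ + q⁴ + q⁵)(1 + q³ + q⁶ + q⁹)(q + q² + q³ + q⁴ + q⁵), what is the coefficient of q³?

3

(1 + q + q² + q³ + q⁴ + q⁵) has coefficients 1,1,1,1 for degrees 0…3.
(1 + q³ + q⁶ + q⁹) has coefficients 1,0,0,1 for degrees 0…3.
Finally multiplying by (q + q² + q³ + q⁴ + q⁵), the product of all factors after the first has coefficients 0,1,1,1 for degrees 0…3.
[q³] = 1·1 + 1·1 + 1·1 + 1·0 = 3.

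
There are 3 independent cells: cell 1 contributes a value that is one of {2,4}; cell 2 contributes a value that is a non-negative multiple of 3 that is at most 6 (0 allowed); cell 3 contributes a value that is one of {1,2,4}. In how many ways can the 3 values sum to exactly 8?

The generating function for the choices is (q^2 + q^4)·(1 + q^3 + q^6)·(q + q^2 + q^4); the count is [q^8].
(q^2 + q^4) has coefficients 0,0,1,0,1 for degrees 0…4.
(1 + q^3 + q^6) has coefficients 1,0,0,1,0,0,1,0,0 for degrees 0…8.
Finally multiplying by (q + q^2 + q^4), the product of all factors after the first has coefficients 0,1,1,0,2,1,0,2,1 for degrees 0…8.
[q^8] = 1·0 + 1·2 = 2.

2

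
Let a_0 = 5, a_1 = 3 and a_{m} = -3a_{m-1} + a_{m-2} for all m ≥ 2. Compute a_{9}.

19275

The ordinary generating function has denominator 1 + 3z - z^2.
Iterating the recurrence: a_0,…,a_{9} = 5, 3, -4, 15, -49, 162, -535, 1767, -5836, 19275.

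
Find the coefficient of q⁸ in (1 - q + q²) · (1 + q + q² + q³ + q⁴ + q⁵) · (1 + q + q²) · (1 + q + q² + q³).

(1 - q + q²) has coefficients 1,-1,1 for degrees 0…2.
(1 + q + q² + q³ + q⁴ + q⁵) has coefficients 1,1,1,1,1,1,0,0,0 for degrees 0…8.
Multiplying by (1 + q + q²) gives running coefficients 1,2,3,3,3,3,2,1,0 for degrees 0…8.
Finally multiplying by (1 + q + q² + q³), the product of all factors after the first has coefficients 1,3,6,9,11,12,11,9,6 for degrees 0…8.
[q⁸] = 1·6 − 1·9 + 1·11 = 8.

8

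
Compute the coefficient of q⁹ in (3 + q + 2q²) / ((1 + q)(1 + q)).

The denominator gives the recurrence a_n = −2a_(n−1) − a_(n−2) for n ≥ 3; the numerator fixes a_0 = 3, a_1 = -5, a_2 = 9.
Iterating: 3, -5, 9, -13, 17, -21, 25, -29, 33, -37, so a_9 = -37.

-37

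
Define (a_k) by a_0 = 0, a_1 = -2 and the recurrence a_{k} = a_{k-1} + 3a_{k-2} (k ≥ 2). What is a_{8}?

-434

The ordinary generating function has denominator 1 - t - 3t^2.
Iterating the recurrence: a_0,…,a_{8} = 0, -2, -2, -8, -14, -38, -80, -194, -434.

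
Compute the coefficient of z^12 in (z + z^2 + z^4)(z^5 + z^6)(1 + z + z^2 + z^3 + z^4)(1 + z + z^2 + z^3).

19

(z + z^2 + z^4) has coefficients 0,1,1,0,1 for degrees 0…4.
(z^5 + z^6) has coefficients 0,0,0,0,0,1,1,0,0,0,0,0,0 for degrees 0…12.
Multiplying by (1 + z + z^2 + z^3 + z^4) gives running coefficients 0,0,0,0,0,1,2,2,2,2,1,0,0 for degrees 0…12.
Finally multiplying by (1 + z + z^2 + z^3), the product of all factors after the first has coefficients 0,0,0,0,0,1,3,5,7,8,7,5,3 for degrees 0…12.
[z^12] = 1·5 + 1·7 + 1·7 = 19.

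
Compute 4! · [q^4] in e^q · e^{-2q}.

The EGF product rule gives c_4 = Σ_{k_1+k_2=4} C(4; k_1,k_2) · ∏ g_i(k_i), where e^q gives (1)^k; e^{-2q} gives (-2)^k.
g_1(k) for k = 0…4: 1, 1, 1, 1, 1.
g_2(k) for k = 0…4: 1, -2, 4, -8, 16.
c_4 = Σ_k C(4,k)·g_1(k)·g_2(4−k) = 1·1·16 + 4·1·(-8) + 6·1·4 + 4·1·(-2) + 1·1·1 = 16 − 32 + 24 − 8 + 1 = 1.

1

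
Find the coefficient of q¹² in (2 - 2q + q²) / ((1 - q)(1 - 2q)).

10239

The denominator gives the recurrence a_n = 3a_(n−1) − 2a_(n−2) for n ≥ 3; the numerator fixes a_0 = 2, a_1 = 4, a_2 = 9.
Iterating: 2, 4, 9, 19, 39, 79, 159, 319, 639, 1279, 2559, 5119, 10239, so a_12 = 10239.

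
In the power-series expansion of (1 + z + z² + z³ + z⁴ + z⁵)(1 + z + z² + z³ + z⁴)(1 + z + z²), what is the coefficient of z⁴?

12

(1 + z + z² + z³ + z⁴ + z⁵) has coefficients 1,1,1,1,1 for degrees 0…4.
(1 + z + z² + z³ + z⁴) has coefficients 1,1,1,1,1 for degrees 0…4.
Finally multiplying by (1 + z + z²), the product of all factors after the first has coefficients 1,2,3,3,3 for degrees 0…4.
[z⁴] = 1·3 + 1·3 + 1·3 + 1·2 + 1·1 = 12.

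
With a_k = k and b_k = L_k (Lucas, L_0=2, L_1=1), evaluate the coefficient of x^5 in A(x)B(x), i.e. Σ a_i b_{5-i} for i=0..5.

38

This is [x^5] in the product of the two ordinary generating functions.
Σ = 0·11 + 1·7 + 2·4 + 3·3 + 4·1 + 5·2 = 38.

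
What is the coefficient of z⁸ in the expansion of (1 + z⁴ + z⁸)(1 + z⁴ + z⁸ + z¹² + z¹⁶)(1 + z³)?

(1 + z⁴ + z⁸) has coefficients 1,0,0,0,1,0,0,0,1 for degrees 0…8.
(1 + z⁴ + z⁸ + z¹² + z¹⁶) has coefficients 1,0,0,0,1,0,0,0,1 for degrees 0…8.
Finally multiplying by (1 + z³), the product of all factors after the first has coefficients 1,0,0,1,1,0,0,1,1 for degrees 0…8.
[z⁸] = 1·1 + 1·1 + 1·1 = 3.

3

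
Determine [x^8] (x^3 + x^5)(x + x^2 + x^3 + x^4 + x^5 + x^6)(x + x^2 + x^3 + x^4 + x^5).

6

(x^3 + x^5) has coefficients 0,0,0,1,0,1 for degrees 0…5.
(x + x^2 + x^3 + x^4 + x^5 + x^6) has coefficients 0,1,1,1,1,1,1,0,0 for degrees 0…8.
Finally multiplying by (x + x^2 + x^3 + x^4 + x^5), the product of all factors after the first has coefficients 0,0,1,2,3,4,5,5,4 for degrees 0…8.
[x^8] = 1·4 + 1·2 = 6.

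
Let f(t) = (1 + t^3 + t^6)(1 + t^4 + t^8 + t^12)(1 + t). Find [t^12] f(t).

2

(1 + t^3 + t^6) has coefficients 1,0,0,1,0,0,1 for degrees 0…6.
(1 + t^4 + t^8 + t^12) has coefficients 1,0,0,0,1,0,0,0,1,0,0,0,1 for degrees 0…12.
Finally multiplying by (1 + t), the product of all factors after the first has coefficients 1,1,0,0,1,1,0,0,1,1,0,0,1 for degrees 0…12.
[t^12] = 1·1 + 1·1 + 1·0 = 2.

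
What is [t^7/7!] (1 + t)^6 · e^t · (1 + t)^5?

The EGF product rule gives c_7 = Σ_{k_1+k_2+k_3=7} C(7; k_1,k_2,k_3) · ∏ g_i(k_i), where (1+t)^6 gives the falling factorial (6)_k; e^t gives (1)^k; (1+t)^5 gives the falling factorial (5)_k.
g_1(k) for k = 0…7: 1, 6, 30, 120, 360, 720, 720, 0.
g_2(k) for k = 0…7: 1, 1, 1, 1, 1, 1, 1, 1.
g_3(k) for k = 0…7: 1, 5, 20, 60, 120, 120, 0, 0.
First combine the last two factors: h(k) = Σ_j C(k,j)·g_2(j)·g_3(k−j) for k = 0…7: 1, 6, 31, 136, 501, 1546, 4051, 9276.
c_7 = Σ_k C(7,k)·g_1(k)·h(7−k) = 1·1·9276 + 7·6·4051 + 21·30·1546 + 35·120·501 + 35·360·136 + 21·720·31 + 7·720·6 = 9276 + 170142 + 973980 + 2104200 + 1713600 + 468720 + 30240 = 5470158.

5470158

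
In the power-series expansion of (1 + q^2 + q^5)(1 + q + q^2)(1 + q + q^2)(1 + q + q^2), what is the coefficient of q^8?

(1 + q^2 + q^5) has coefficients 1,0,1,0,0,1 for degrees 0…5.
(1 + q + q^2) has coefficients 1,1,1,0,0,0,0,0,0 for degrees 0…8.
Multiplying by (1 + q + q^2) gives running coefficients 1,2,3,2,1,0,0,0,0 for degrees 0…8.
Finally multiplying by (1 + q + q^2), the product of all factors after the first has coefficients 1,3,6,7,6,3,1,0,0 for degrees 0…8.
[q^8] = 1·0 + 1·1 + 1·7 = 8.

8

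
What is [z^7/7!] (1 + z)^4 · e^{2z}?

The EGF product rule gives c_7 = Σ_{k_1+k_2=7} C(7; k_1,k_2) · ∏ g_i(k_i), where (1+z)^4 gives the falling factorial (4)_k; e^{2z} gives (2)^k.
g_1(k) for k = 0…7: 1, 4, 12, 24, 24, 0, 0, 0.
g_2(k) for k = 0…7: 1, 2, 4, 8, 16, 32, 64, 128.
c_7 = Σ_k C(7,k)·g_1(k)·g_2(7−k) = 1·1·128 + 7·4·64 + 21·12·32 + 35·24·16 + 35·24·8 = 128 + 1792 + 8064 + 13440 + 6720 = 30144.

30144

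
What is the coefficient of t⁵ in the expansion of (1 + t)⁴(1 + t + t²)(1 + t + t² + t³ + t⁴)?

46

(1 + t)⁴ has coefficients 1,4,6,4,1 for degrees 0…4.
(1 + t + t²) has coefficients 1,1,1,0,0,0 for degrees 0…5.
Finally multiplying by (1 + t + t² + t³ + t⁴), the product of all factors after the first has coefficients 1,2,3,3,3,2 for degrees 0…5.
[t⁵] = 1·2 + 4·3 + 6·3 + 4·3 + 1·2 = 46.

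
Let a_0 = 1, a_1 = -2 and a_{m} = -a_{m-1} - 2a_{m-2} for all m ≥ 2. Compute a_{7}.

The ordinary generating function has denominator 1 + q + 2q^2.
Iterating the recurrence: a_0,…,a_{7} = 1, -2, 0, 4, -4, -4, 12, -4.

-4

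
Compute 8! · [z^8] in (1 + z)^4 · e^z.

3393

The EGF product rule gives c_8 = Σ_{k_1+k_2=8} C(8; k_1,k_2) · ∏ g_i(k_i), where (1+z)^4 gives the falling factorial (4)_k; e^z gives (1)^k.
g_1(k) for k = 0…8: 1, 4, 12, 24, 24, 0, 0, 0, 0.
g_2(k) for k = 0…8: 1, 1, 1, 1, 1, 1, 1, 1, 1.
c_8 = Σ_k C(8,k)·g_1(k)·g_2(8−k) = 1·1·1 + 8·4·1 + 28·12·1 + 56·24·1 + 70·24·1 = 1 + 32 + 336 + 1344 + 1680 = 3393.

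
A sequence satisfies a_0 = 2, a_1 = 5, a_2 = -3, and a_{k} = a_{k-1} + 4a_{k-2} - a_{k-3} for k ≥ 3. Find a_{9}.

1473

The ordinary generating function has denominator 1 - z - 4z^2 + z^3.
Iterating the recurrence: a_0,…,a_{9} = 2, 5, -3, 15, -2, 61, 38, 284, 375, 1473.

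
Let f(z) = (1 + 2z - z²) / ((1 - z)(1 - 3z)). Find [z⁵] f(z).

566

The denominator gives the recurrence a_n = 4a_(n−1) − 3a_(n−2) for n ≥ 3; the numerator fixes a_0 = 1, a_1 = 6, a_2 = 20.
Iterating: 1, 6, 20, 62, 188, 566, so a_5 = 566.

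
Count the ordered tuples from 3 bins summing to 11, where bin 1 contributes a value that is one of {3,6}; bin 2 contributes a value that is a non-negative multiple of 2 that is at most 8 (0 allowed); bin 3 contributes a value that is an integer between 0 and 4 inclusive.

5

The generating function for the choices is (z^3 + z^6)·(1 + z^2 + z^4 + z^6 + z^8)·(1 + z + z^2 + z^3 + z^4); the count is [z^11].
(z^3 + z^6) has coefficients 0,0,0,1,0,0,1 for degrees 0…6.
(1 + z^2 + z^4 + z^6 + z^8) has coefficients 1,0,1,0,1,0,1,0,1,0,0,0 for degrees 0…11.
Finally multiplying by (1 + z + z^2 + z^3 + z^4), the product of all factors after the first has coefficients 1,1,2,2,3,2,3,2,3,2,2,1 for degrees 0…11.
[z^11] = 1·3 + 1·2 = 5.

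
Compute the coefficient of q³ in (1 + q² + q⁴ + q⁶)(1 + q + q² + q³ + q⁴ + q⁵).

2

(1 + q² + q⁴ + q⁶) has coefficients 1,0,1,0 for degrees 0…3.
(1 + q + q² + q³ + q⁴ + q⁵) has coefficients 1,1,1,1 for degrees 0…3.
[q³] = 1·1 + 1·1 = 2.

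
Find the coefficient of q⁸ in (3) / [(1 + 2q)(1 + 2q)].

The denominator gives the recurrence a_n = −4a_(n−1) − 4a_(n−2) for n ≥ 2; the numerator fixes a_0 = 3, a_1 = -12.
Iterating: 3, -12, 36, -96, 240, -576, 1344, -3072, 6912, so a_8 = 6912.

6912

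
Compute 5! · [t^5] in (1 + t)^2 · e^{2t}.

The EGF product rule gives c_5 = Σ_{k_1+k_2=5} C(5; k_1,k_2) · ∏ g_i(k_i), where (1+t)^2 gives the falling factorial (2)_k; e^{2t} gives (2)^k.
g_1(k) for k = 0…5: 1, 2, 2, 0, 0, 0.
g_2(k) for k = 0…5: 1, 2, 4, 8, 16, 32.
c_5 = Σ_k C(5,k)·g_1(k)·g_2(5−k) = 1·1·32 + 5·2·16 + 10·2·8 = 32 + 160 + 160 = 352.

352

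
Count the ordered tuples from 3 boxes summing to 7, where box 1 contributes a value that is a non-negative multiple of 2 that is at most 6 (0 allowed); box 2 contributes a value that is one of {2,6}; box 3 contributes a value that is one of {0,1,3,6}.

3

The generating function for the choices is (1 + x² + x⁴ + x⁶)·(x² + x⁶)·(1 + x + x³ + x⁶); the count is [x⁷].
(1 + x² + x⁴ + x⁶) has coefficients 1,0,1,0,1,0,1 for degrees 0…6.
(x² + x⁶) has coefficients 0,0,1,0,0,0,1,0 for degrees 0…7.
Finally multiplying by (1 + x + x³ + x⁶), the product of all factors after the first has coefficients 0,0,1,1,0,1,1,1 for degrees 0…7.
[x⁷] = 1·1 + 1·1 + 1·1 + 1·0 = 3.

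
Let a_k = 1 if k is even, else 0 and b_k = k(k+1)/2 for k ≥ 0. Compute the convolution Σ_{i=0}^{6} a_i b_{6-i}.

The convolution is the t^6 coefficient of A(t)B(t).
Σ = 1·21 + 0·15 + 1·10 + 0·6 + 1·3 + 0·1 + 1·0 = 34.

34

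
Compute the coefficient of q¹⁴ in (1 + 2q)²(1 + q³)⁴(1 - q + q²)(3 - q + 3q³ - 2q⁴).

-76

(1 + 2q)² has coefficients 1,4,4 for degrees 0…2.
(1 + q³)⁴ has coefficients 1,0,0,4,0,0,6,0,0,4,0,0,1,0,0 for degrees 0…14.
Multiplying by (1 - q + q²) gives running coefficients 1,-1,1,4,-4,4,6,-6,6,4,-4,4,1,-1,1 for degrees 0…14.
Finally multiplying by (3 - q + 3q³ - 2q⁴), the product of all factors after the first has coefficients 3,-4,4,14,-21,21,24,-44,44,16,-46,46,-1,-24,24 for degrees 0…14.
[q¹⁴] = 1·24 + 4·(-24) + 4·(-1) = -76.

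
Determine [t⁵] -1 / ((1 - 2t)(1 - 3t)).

Partial fractions give a closed form: a_n = (2)·2^n + (-3)·3^n.
At n = 5: a_5 = -665.

-665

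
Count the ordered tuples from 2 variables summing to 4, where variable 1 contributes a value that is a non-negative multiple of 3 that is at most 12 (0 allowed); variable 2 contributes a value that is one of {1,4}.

The generating function for the choices is (1 + q³ + q⁶ + q⁹ + q¹²)·(q + q⁴); the count is [q⁴].
(1 + q³ + q⁶ + q⁹ + q¹²) has coefficients 1,0,0,1,0 for degrees 0…4.
(q + q⁴) has coefficients 0,1,0,0,1 for degrees 0…4.
[q⁴] = 1·1 + 1·1 = 2.

2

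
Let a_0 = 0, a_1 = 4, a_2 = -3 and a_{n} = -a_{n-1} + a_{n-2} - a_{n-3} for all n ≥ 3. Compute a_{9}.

The ordinary generating function has denominator 1 + z - z^2 + z^3.
Iterating the recurrence: a_0,…,a_{9} = 0, 4, -3, 7, -14, 24, -45, 83, -152, 280.

280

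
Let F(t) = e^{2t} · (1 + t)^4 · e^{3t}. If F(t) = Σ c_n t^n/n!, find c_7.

1933125

The EGF product rule gives c_7 = Σ_{k_1+k_2+k_3=7} C(7; k_1,k_2,k_3) · ∏ g_i(k_i), where e^{2t} gives (2)^k; (1+t)^4 gives the falling factorial (4)_k; e^{3t} gives (3)^k.
g_1(k) for k = 0…7: 1, 2, 4, 8, 16, 32, 64, 128.
g_2(k) for k = 0…7: 1, 4, 12, 24, 24, 0, 0, 0.
g_3(k) for k = 0…7: 1, 3, 9, 27, 81, 243, 729, 2187.
First combine the last two factors: h(k) = Σ_j C(k,j)·g_2(j)·g_3(k−j) for k = 0…7: 1, 7, 45, 267, 1473, 7623, 37341, 174555.
c_7 = Σ_k C(7,k)·g_1(k)·h(7−k) = 1·1·174555 + 7·2·37341 + 21·4·7623 + 35·8·1473 + 35·16·267 + 21·32·45 + 7·64·7 + 1·128·1 = 174555 + 522774 + 640332 + 412440 + 149520 + 30240 + 3136 + 128 = 1933125.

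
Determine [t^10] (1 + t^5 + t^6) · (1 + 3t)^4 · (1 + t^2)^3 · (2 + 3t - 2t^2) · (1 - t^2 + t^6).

1309

(1 + t^5 + t^6) has coefficients 1,0,0,0,0,1,1 for degrees 0…6.
(1 + 3t)^4 has coefficients 1,12,54,108,81,0,0,0,0,0,0 for degrees 0…10.
Multiplying by (1 + t^2)^3 gives running coefficients 1,12,57,144,246,360,406,336,297,108,81 for degrees 0…10.
Multiplying by (2 + 3t - 2t^2) gives running coefficients 2,27,148,435,810,1170,1400,1170,790,435,-108 for degrees 0…10.
Finally multiplying by (1 - t^2 + t^6), the product of all factors after the first has coefficients 2,27,146,408,662,735,592,27,-462,-300,-88 for degrees 0…10.
[t^10] = 1·(-88) + 1·735 + 1·662 = 1309.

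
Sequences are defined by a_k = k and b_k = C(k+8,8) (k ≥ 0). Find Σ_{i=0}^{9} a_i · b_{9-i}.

This is [x^9] in the product of the two ordinary generating functions.
Σ = 0·24310 + 1·12870 + 2·6435 + 3·3003 + 4·1287 + 5·495 + 6·165 + 7·45 + 8·9 + 9·1 = 43758.

43758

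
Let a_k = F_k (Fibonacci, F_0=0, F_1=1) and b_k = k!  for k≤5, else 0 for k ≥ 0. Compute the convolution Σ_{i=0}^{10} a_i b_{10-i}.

The convolution is the t^10 coefficient of A(t)B(t).
Σ = 0·0 + 1·0 + 1·0 + 2·0 + 3·0 + 5·120 + 8·24 + 13·6 + 21·2 + 34·1 + 55·1 = 1001.

1001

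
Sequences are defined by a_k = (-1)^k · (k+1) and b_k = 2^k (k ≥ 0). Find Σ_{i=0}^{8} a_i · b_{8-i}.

Write out a_i and b_{8-i} for i = 0,…,8 and sum the products.
Σ = 1·256 − 2·128 + 3·64 − 4·32 + 5·16 − 6·8 + 7·4 − 8·2 + 9·1 = 117.

117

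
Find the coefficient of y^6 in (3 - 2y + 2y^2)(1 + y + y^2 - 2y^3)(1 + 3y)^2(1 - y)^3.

(3 - 2y + 2y^2) has coefficients 3,-2,2 for degrees 0…2.
(1 + y + y^2 - 2y^3) has coefficients 1,1,1,-2,0,0,0 for degrees 0…6.
Multiplying by (1 + 3y)^2 gives running coefficients 1,7,16,13,-3,-18,0 for degrees 0…6.
Finally multiplying by (1 - y)^3, the product of all factors after the first has coefficients 1,4,-2,-15,-1,14,32 for degrees 0…6.
[y^6] = 3·32 − 2·14 + 2·(-1) = 66.

66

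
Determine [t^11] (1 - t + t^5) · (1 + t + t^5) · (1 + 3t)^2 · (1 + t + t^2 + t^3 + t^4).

25

(1 - t + t^5) has coefficients 1,-1,0,0,0,1 for degrees 0…5.
(1 + t + t^5) has coefficients 1,1,0,0,0,1,0,0,0,0,0,0 for degrees 0…11.
Multiplying by (1 + 3t)^2 gives running coefficients 1,7,15,9,0,1,6,9,0,0,0,0 for degrees 0…11.
Finally multiplying by (1 + t + t^2 + t^3 + t^4), the product of all factors after the first has coefficients 1,8,23,32,32,32,31,25,16,16,15,9 for degrees 0…11.
[t^11] = 1·9 − 1·15 + 1·31 = 25.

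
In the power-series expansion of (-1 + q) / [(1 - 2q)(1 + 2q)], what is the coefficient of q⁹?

256

The denominator gives the recurrence a_n = 4a_(n−2) for n ≥ 2; the numerator fixes a_0 = -1, a_1 = 1.
Iterating: -1, 1, -4, 4, -16, 16, -64, 64, -256, 256, so a_9 = 256.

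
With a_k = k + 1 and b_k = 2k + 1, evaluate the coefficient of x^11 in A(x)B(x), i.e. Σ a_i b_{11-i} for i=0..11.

Write out a_i and b_{11-i} for i = 0,…,11 and sum the products.
Σ = 1·23 + 2·21 + 3·19 + 4·17 + 5·15 + 6·13 + 7·11 + 8·9 + 9·7 + 10·5 + 11·3 + 12·1 = 650.

650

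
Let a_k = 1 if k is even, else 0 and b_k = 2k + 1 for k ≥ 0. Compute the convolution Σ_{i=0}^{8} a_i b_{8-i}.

This is [x^8] in the product of the two ordinary generating functions.
Σ = 1·17 + 0·15 + 1·13 + 0·11 + 1·9 + 0·7 + 1·5 + 0·3 + 1·1 = 45.

45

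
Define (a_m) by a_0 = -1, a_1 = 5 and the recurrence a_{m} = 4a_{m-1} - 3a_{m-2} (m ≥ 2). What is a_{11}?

531437

The ordinary generating function has denominator 1 - 4z + 3z^2.
Iterating the recurrence: a_0,…,a_{11} = -1, 5, 23, 77, 239, 725, 2183, 6557, 19679, 59045, 177143, 531437.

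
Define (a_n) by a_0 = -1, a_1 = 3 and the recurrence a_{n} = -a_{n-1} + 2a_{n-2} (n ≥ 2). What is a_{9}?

683

The ordinary generating function has denominator 1 + q - 2q^2.
Iterating the recurrence: a_0,…,a_{9} = -1, 3, -5, 11, -21, 43, -85, 171, -341, 683.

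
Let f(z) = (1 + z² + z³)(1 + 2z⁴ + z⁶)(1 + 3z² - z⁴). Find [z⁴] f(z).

(1 + z² + z³) has coefficients 1,0,1,1 for degrees 0…3.
(1 + 2z⁴ + z⁶) has coefficients 1,0,0,0,2 for degrees 0…4.
Finally multiplying by (1 + 3z² - z⁴), the product of all factors after the first has coefficients 1,0,3,0,1 for degrees 0…4.
[z⁴] = 1·1 + 1·3 + 1·0 = 4.

4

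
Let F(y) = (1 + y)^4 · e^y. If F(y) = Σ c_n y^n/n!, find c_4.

The EGF product rule gives c_4 = Σ_{k_1+k_2=4} C(4; k_1,k_2) · ∏ g_i(k_i), where (1+y)^4 gives the falling factorial (4)_k; e^y gives (1)^k.
g_1(k) for k = 0…4: 1, 4, 12, 24, 24.
g_2(k) for k = 0…4: 1, 1, 1, 1, 1.
c_4 = Σ_k C(4,k)·g_1(k)·g_2(4−k) = 1·1·1 + 4·4·1 + 6·12·1 + 4·24·1 + 1·24·1 = 1 + 16 + 72 + 96 + 24 = 209.

209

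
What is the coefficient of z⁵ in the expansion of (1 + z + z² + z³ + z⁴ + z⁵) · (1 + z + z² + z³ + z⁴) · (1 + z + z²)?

14

(1 + z + z² + z³ + z⁴ + z⁵) has coefficients 1,1,1,1,1,1 for degrees 0…5.
(1 + z + z² + z³ + z⁴) has coefficients 1,1,1,1,1,0 for degrees 0…5.
Finally multiplying by (1 + z + z²), the product of all factors after the first has coefficients 1,2,3,3,3,2 for degrees 0…5.
[z⁵] = 1·2 + 1·3 + 1·3 + 1·3 + 1·2 + 1·1 = 14.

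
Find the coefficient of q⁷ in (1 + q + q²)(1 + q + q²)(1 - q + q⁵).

(1 + q + q²) has coefficients 1,1,1 for degrees 0…2.
(1 + q + q²) has coefficients 1,1,1,0,0,0,0,0 for degrees 0…7.
Finally multiplying by (1 - q + q⁵), the product of all factors after the first has coefficients 1,0,0,-1,0,1,1,1 for degrees 0…7.
[q⁷] = 1·1 + 1·1 + 1·1 = 3.

3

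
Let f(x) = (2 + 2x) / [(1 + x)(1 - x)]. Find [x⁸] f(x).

2

Partial fractions give a closed form: a_n = (2)·1^n.
At n = 8: a_8 = 2.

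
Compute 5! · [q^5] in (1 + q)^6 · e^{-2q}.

-32

The EGF product rule gives c_5 = Σ_{k_1+k_2=5} C(5; k_1,k_2) · ∏ g_i(k_i), where (1+q)^6 gives the falling factorial (6)_k; e^{-2q} gives (-2)^k.
g_1(k) for k = 0…5: 1, 6, 30, 120, 360, 720.
g_2(k) for k = 0…5: 1, -2, 4, -8, 16, -32.
c_5 = Σ_k C(5,k)·g_1(k)·g_2(5−k) = 1·1·(-32) + 5·6·16 + 10·30·(-8) + 10·120·4 + 5·360·(-2) + 1·720·1 = −32 + 480 − 2400 + 4800 − 3600 + 720 = -32.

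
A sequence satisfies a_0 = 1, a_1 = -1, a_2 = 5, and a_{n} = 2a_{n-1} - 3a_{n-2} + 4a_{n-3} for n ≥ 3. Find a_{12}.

The ordinary generating function has denominator 1 - 2q + 3q^2 - 4q^3.
Iterating the recurrence: a_0,…,a_{12} = 1, -1, 5, 17, 15, -1, 21, 105, 143, 55, 101, 609, 1135.

1135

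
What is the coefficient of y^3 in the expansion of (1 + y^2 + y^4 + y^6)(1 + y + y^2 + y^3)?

(1 + y^2 + y^4 + y^6) has coefficients 1,0,1,0 for degrees 0…3.
(1 + y + y^2 + y^3) has coefficients 1,1,1,1 for degrees 0…3.
[y^3] = 1·1 + 1·1 = 2.

2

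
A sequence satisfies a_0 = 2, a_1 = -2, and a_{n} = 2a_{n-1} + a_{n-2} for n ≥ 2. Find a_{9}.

-1154

The ordinary generating function has denominator 1 - 2z - z^2.
Iterating the recurrence: a_0,…,a_{9} = 2, -2, -2, -6, -14, -34, -82, -198, -478, -1154.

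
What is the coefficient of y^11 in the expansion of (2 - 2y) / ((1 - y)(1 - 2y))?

4096

The denominator gives the recurrence a_n = 3a_(n−1) − 2a_(n−2) for n ≥ 3; the numerator fixes a_0 = 2, a_1 = 4, a_2 = 8.
Iterating: 2, 4, 8, 16, 32, 64, 128, 256, 512, 1024, 2048, 4096, so a_11 = 4096.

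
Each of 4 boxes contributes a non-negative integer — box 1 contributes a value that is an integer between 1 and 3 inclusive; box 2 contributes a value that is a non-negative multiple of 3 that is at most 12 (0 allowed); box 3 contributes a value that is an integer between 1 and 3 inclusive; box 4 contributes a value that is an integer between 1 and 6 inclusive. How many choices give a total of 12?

The generating function for the choices is (z + z² + z³)·(1 + z³ + z⁶ + z⁹ + z¹²)·(z + z² + z³)·(z + z² + z³ + z⁴ + z⁵ + z⁶); the count is [z¹²].
(z + z² + z³) has coefficients 0,1,1,1 for degrees 0…3.
(1 + z³ + z⁶ + z⁹ + z¹²) has coefficients 1,0,0,1,0,0,1,0,0,1,0,0,1 for degrees 0…12.
Multiplying by (z + z² + z³) gives running coefficients 0,1,1,1,1,1,1,1,1,1,1,1,1 for degrees 0…12.
Finally multiplying by (z + z² + z³ + z⁴ + z⁵ + z⁶), the product of all factors after the first has coefficients 0,0,1,2,3,4,5,6,6,6,6,6,6 for degrees 0…12.
[z¹²] = 1·6 + 1·6 + 1·6 = 18.

18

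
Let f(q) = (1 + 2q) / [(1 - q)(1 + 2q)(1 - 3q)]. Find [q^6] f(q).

1093

Partial fractions give a closed form: a_n = (-1/2)·1^n + (3/2)·3^n.
At n = 6: a_6 = 1093.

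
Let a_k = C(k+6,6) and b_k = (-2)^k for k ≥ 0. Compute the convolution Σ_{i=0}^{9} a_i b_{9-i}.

This is [x^9] in the product of the two ordinary generating functions.
Σ = 1·(-512) + 7·256 + 28·(-128) + 84·64 + 210·(-32) + 462·16 + 924·(-8) + 1716·4 + 3003·(-2) + 5005·1 = 2215.

2215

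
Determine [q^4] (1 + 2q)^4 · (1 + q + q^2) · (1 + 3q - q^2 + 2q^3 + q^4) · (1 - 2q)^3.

(1 + 2q)^4 has coefficients 1,8,24,32,16 for degrees 0…4.
(1 + q + q^2) has coefficients 1,1,1,0,0 for degrees 0…4.
Multiplying by (1 + 3q - q^2 + 2q^3 + q^4) gives running coefficients 1,4,3,4,2 for degrees 0…4.
Finally multiplying by (1 - 2q)^3, the product of all factors after the first has coefficients 1,-2,-9,26,-18 for degrees 0…4.
[q^4] = 1·(-18) + 8·26 + 24·(-9) + 32·(-2) + 16·1 = -74.

-74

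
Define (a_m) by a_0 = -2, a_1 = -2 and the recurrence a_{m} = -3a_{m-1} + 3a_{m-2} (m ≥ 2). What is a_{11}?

-211896

The ordinary generating function has denominator 1 + 3q - 3q^2.
Iterating the recurrence: a_0,…,a_{11} = -2, -2, 0, -6, 18, -72, 270, -1026, 3888, -14742, 55890, -211896.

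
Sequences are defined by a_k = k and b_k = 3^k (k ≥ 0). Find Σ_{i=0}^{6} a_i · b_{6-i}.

543

Write out a_i and b_{6-i} for i = 0,…,6 and sum the products.
Σ = 0·729 + 1·243 + 2·81 + 3·27 + 4·9 + 5·3 + 6·1 = 543.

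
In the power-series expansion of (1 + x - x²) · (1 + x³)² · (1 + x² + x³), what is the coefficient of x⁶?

(1 + x - x²) has coefficients 1,1,-1 for degrees 0…2.
(1 + x³)² has coefficients 1,0,0,2,0,0,1 for degrees 0…6.
Finally multiplying by (1 + x² + x³), the product of all factors after the first has coefficients 1,0,1,3,0,2,3 for degrees 0…6.
[x⁶] = 1·3 + 1·2 − 1·0 = 5.

5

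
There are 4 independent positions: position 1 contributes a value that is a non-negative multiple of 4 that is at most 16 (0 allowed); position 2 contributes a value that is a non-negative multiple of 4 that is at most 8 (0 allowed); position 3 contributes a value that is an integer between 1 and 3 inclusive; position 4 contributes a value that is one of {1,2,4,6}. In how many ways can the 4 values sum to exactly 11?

10

The generating function for the choices is (1 + x⁴ + x⁸ + x¹² + x¹⁶)·(1 + x⁴ + x⁸)·(x + x² + x³)·(x + x² + x⁴ + x⁶); the count is [x¹¹].
(1 + x⁴ + x⁸ + x¹² + x¹⁶) has coefficients 1,0,0,0,1,0,0,0,1,0,0,0 for degrees 0…11.
(1 + x⁴ + x⁸) has coefficients 1,0,0,0,1,0,0,0,1,0,0,0 for degrees 0…11.
Multiplying by (x + x² + x³) gives running coefficients 0,1,1,1,0,1,1,1,0,1,1,1 for degrees 0…11.
Finally multiplying by (x + x² + x⁴ + x⁶), the product of all factors after the first has coefficients 0,0,1,2,2,2,2,4,3,3,2,4 for degrees 0…11.
[x¹¹] = 1·4 + 1·4 + 1·2 = 10.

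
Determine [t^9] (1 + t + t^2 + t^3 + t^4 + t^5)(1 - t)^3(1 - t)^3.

10

(1 + t + t^2 + t^3 + t^4 + t^5) has coefficients 1,1,1,1,1,1 for degrees 0…5.
(1 - t)^3 has coefficients 1,-3,3,-1,0,0,0,0,0,0 for degrees 0…9.
Finally multiplying by (1 - t)^3, the product of all factors after the first has coefficients 1,-6,15,-20,15,-6,1,0,0,0 for degrees 0…9.
[t^9] = 1·0 + 1·0 + 1·0 + 1·1 + 1·(-6) + 1·15 = 10.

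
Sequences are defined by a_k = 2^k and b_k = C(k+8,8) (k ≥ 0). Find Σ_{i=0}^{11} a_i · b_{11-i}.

784626

The convolution is the t^11 coefficient of A(t)B(t).
Σ = 1·75582 + 2·43758 + 4·24310 + 8·12870 + 16·6435 + 32·3003 + 64·1287 + 128·495 + 256·165 + 512·45 + 1024·9 + 2048·1 = 784626.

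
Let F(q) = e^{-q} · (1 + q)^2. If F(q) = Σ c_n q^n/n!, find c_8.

41

The EGF product rule gives c_8 = Σ_{k_1+k_2=8} C(8; k_1,k_2) · ∏ g_i(k_i), where e^{-q} gives (-1)^k; (1+q)^2 gives the falling factorial (2)_k.
g_1(k) for k = 0…8: 1, -1, 1, -1, 1, -1, 1, -1, 1.
g_2(k) for k = 0…8: 1, 2, 2, 0, 0, 0, 0, 0, 0.
c_8 = Σ_k C(8,k)·g_1(k)·g_2(8−k) = 28·1·2 + 8·(-1)·2 + 1·1·1 = 56 − 16 + 1 = 41.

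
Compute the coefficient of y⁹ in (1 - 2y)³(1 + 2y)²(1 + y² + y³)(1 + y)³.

-112

(1 - 2y)³ has coefficients 1,-6,12,-8 for degrees 0…3.
(1 + 2y)² has coefficients 1,4,4,0,0,0,0,0,0,0 for degrees 0…9.
Multiplying by (1 + y² + y³) gives running coefficients 1,4,5,5,8,4,0,0,0,0 for degrees 0…9.
Finally multiplying by (1 + y)³, the product of all factors after the first has coefficients 1,7,20,33,42,48,41,20,4,0 for degrees 0…9.
[y⁹] = 1·0 − 6·4 + 12·20 − 8·41 = -112.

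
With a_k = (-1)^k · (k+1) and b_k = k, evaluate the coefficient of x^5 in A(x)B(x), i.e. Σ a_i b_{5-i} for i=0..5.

This is [x^5] in the product of the two ordinary generating functions.
Σ = 1·5 − 2·4 + 3·3 − 4·2 + 5·1 − 6·0 = 3.

3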